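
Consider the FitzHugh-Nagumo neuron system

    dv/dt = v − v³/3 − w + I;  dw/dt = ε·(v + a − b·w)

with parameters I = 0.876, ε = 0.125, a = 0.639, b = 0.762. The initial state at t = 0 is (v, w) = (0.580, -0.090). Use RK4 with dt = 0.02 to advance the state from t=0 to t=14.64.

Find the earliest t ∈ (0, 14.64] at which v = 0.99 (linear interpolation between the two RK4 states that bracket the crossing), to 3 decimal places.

t = 0.264

t=0.000: state=(0.580, -0.090)
step 1 (dt=0.02): k1=(1.481, 0.161), k2=(1.489, 0.163), k3=(1.489, 0.163), k4=(1.497, 0.164); state += dt/6·(k1+2k2+2k3+k4)
t=0.020: state=(0.610, -0.087)
t=0.040: state=(0.640, -0.083)
t=0.060: state=(0.670, -0.080)
t=0.260: state=(0.984, -0.042)
next step: t=0.280: state=(1.016, -0.038) — v has crossed 0.99
linear interpolation between t=0.260 (0.98408) and t=0.280 (1.01573) → t≈0.264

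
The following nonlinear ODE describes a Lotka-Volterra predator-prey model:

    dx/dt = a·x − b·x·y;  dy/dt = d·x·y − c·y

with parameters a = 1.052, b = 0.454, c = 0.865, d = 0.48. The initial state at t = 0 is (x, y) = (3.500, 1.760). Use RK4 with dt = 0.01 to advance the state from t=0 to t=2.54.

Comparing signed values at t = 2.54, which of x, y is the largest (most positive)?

t=0.000: state=(3.500, 1.760)
step 1 (dt=0.01): k1=(0.885, 1.434), k2=(0.875, 1.444), k3=(0.875, 1.444), k4=(0.865, 1.454); state += dt/6·(k1+2k2+2k3+k4)
t=0.010: state=(3.509, 1.774)
t=0.020: state=(3.517, 1.789)
t=0.030: state=(3.526, 1.804)
continuing one RK4 step at a time; state shown every 10 steps (Δt=0.1):
t=0.100: state=(3.577, 1.913)
t=0.200: state=(3.630, 2.086)
t=0.300: state=(3.652, 2.279)
t=0.400: state=(3.641, 2.490)
t=0.500: state=(3.594, 2.718)
t=0.600: state=(3.511, 2.956)
t=0.700: state=(3.391, 3.200)
t=0.800: state=(3.240, 3.442)
t=0.900: state=(3.063, 3.672)
t=1.000: state=(2.866, 3.883)
t=1.100: state=(2.658, 4.066)
t=1.200: state=(2.446, 4.216)
t=1.300: state=(2.238, 4.326)
t=1.400: state=(2.040, 4.397)
t=1.500: state=(1.854, 4.427)
t=1.600: state=(1.685, 4.420)
t=1.700: state=(1.533, 4.379)
t=1.800: state=(1.398, 4.308)
t=1.900: state=(1.280, 4.213)
t=2.000: state=(1.177, 4.099)
t=2.100: state=(1.089, 3.969)
t=2.200: state=(1.013, 3.828)
t=2.300: state=(0.949, 3.680)
t=2.400: state=(0.896, 3.528)
t=2.500: state=(0.851, 3.374)
t=2.540: state=(0.835, 3.312)
compare at T: x=0.835, y=3.312

largest component: y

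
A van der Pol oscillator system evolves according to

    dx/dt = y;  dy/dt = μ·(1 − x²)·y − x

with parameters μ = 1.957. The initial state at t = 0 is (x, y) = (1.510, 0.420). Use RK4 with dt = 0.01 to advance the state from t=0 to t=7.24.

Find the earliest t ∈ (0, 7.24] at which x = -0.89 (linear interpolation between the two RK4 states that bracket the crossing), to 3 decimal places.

t = 2.314

t=0.000: state=(1.510, 0.420)
step 1 (dt=0.01): k1=(0.420, -2.562), k2=(0.407, -2.537), k3=(0.407, -2.537), k4=(0.395, -2.512); state += dt/6·(k1+2k2+2k3+k4)
t=0.010: state=(1.514, 0.395)
t=0.020: state=(1.518, 0.370)
t=0.030: state=(1.521, 0.345)
continuing one RK4 step at a time; state shown every 25 steps (Δt=0.25):
t=0.250: state=(1.548, -0.065)
t=0.500: state=(1.497, -0.315)
t=0.750: state=(1.399, -0.466)
t=1.000: state=(1.266, -0.598)
t=1.250: state=(1.097, -0.763)
t=1.500: state=(0.877, -1.020)
t=1.750: state=(0.570, -1.486)
t=2.000: state=(0.098, -2.376)
t=2.250: state=(-0.654, -3.602)
t=2.310: state=(-0.875, -3.734)
next step: t=2.320: state=(-0.912, -3.740) — x has crossed -0.89
linear interpolation between t=2.310 (-0.87465) and t=2.320 (-0.91203) → t≈2.314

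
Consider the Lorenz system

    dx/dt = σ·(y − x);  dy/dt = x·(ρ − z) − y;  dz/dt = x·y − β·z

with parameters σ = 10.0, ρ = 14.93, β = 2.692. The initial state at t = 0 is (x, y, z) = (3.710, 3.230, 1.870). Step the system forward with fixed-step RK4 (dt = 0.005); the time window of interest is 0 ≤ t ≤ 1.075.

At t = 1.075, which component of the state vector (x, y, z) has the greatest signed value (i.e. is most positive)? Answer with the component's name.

largest component: z

t=0.000: state=(3.710, 3.230, 1.870)
step 1 (dt=0.005): k1=(-4.800, 45.223, 6.949), k2=(-3.549, 44.889, 7.282), k3=(-3.589, 44.927, 7.287), k4=(-2.374, 44.629, 7.623); state += dt/6·(k1+2k2+2k3+k4)
t=0.005: state=(3.692, 3.455, 1.906)
t=0.010: state=(3.686, 3.677, 1.946)
t=0.015: state=(3.691, 3.897, 1.990)
continuing one RK4 step at a time; state shown every 10 steps (Δt=0.05):
t=0.050: state=(3.991, 5.431, 2.406)
t=0.100: state=(5.050, 7.786, 3.498)
t=0.150: state=(6.674, 10.375, 5.560)
t=0.200: state=(8.655, 12.732, 9.055)
t=0.250: state=(10.537, 13.711, 13.977)
t=0.300: state=(11.536, 12.103, 19.062)
t=0.350: state=(10.979, 8.230, 22.126)
t=0.400: state=(9.000, 4.160, 22.228)
t=0.450: state=(6.474, 1.496, 20.415)
t=0.500: state=(4.220, 0.291, 18.047)
t=0.550: state=(2.582, -0.057, 15.787)
t=0.600: state=(1.540, -0.046, 13.793)
t=0.650: state=(0.940, 0.072, 12.056)
t=0.700: state=(0.626, 0.203, 10.542)
t=0.750: state=(0.486, 0.327, 9.222)
t=0.800: state=(0.450, 0.452, 8.069)
t=0.850: state=(0.481, 0.596, 7.064)
t=0.900: state=(0.563, 0.777, 6.191)
t=0.950: state=(0.696, 1.019, 5.438)
t=1.000: state=(0.890, 1.347, 4.797)
t=1.050: state=(1.161, 1.799, 4.268)
t=1.075: state=(1.335, 2.086, 4.049)
compare at T: x=1.335, y=2.086, z=4.049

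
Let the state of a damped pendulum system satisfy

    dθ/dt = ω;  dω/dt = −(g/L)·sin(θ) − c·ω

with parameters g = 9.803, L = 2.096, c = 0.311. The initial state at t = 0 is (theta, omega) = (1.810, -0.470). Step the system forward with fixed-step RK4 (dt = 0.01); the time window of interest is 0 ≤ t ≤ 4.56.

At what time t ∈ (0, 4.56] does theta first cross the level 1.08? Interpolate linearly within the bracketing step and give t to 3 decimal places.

t = 0.486

t=0.000: state=(1.810, -0.470)
step 1 (dt=0.01): k1=(-0.470, -4.398), k2=(-0.492, -4.393), k3=(-0.492, -4.394), k4=(-0.514, -4.389); state += dt/6·(k1+2k2+2k3+k4)
t=0.010: state=(1.805, -0.514)
t=0.020: state=(1.800, -0.558)
t=0.030: state=(1.794, -0.602)
continuing one RK4 step at a time; state shown every 20 steps (Δt=0.2):
t=0.200: state=(1.629, -1.335)
t=0.400: state=(1.279, -2.152)
t=0.480: state=(1.095, -2.442)
next step: t=0.490: state=(1.070, -2.475) — theta has crossed 1.08
linear interpolation between t=0.480 (1.09484) and t=0.490 (1.07025) → t≈0.486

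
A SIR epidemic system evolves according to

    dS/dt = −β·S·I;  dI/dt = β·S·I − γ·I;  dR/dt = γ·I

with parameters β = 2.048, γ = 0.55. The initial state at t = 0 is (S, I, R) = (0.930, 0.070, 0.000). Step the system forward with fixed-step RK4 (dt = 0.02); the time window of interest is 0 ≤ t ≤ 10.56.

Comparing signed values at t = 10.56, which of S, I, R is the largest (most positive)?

largest component: R

t=0.000: state=(0.930, 0.070, 0.000)
step 1 (dt=0.02): k1=(-0.133, 0.095, 0.039), k2=(-0.135, 0.096, 0.039), k3=(-0.135, 0.096, 0.039), k4=(-0.137, 0.097, 0.040); state += dt/6·(k1+2k2+2k3+k4)
t=0.020: state=(0.927, 0.072, 0.001)
t=0.040: state=(0.925, 0.074, 0.002)
t=0.060: state=(0.922, 0.076, 0.002)
continuing one RK4 step at a time; state shown every 25 steps (Δt=0.5):
t=0.500: state=(0.841, 0.132, 0.027)
t=1.000: state=(0.703, 0.222, 0.075)
t=1.500: state=(0.532, 0.318, 0.150)
t=2.000: state=(0.370, 0.382, 0.247)
t=2.500: state=(0.248, 0.397, 0.355)
t=3.000: state=(0.167, 0.372, 0.462)
t=3.500: state=(0.116, 0.326, 0.558)
t=4.000: state=(0.086, 0.274, 0.640)
t=4.500: state=(0.066, 0.225, 0.709)
t=5.000: state=(0.054, 0.181, 0.765)
t=5.500: state=(0.046, 0.145, 0.809)
t=6.000: state=(0.040, 0.115, 0.845)
t=6.500: state=(0.036, 0.091, 0.873)
t=7.000: state=(0.033, 0.071, 0.895)
t=7.500: state=(0.031, 0.056, 0.913)
t=8.000: state=(0.030, 0.044, 0.927)
t=8.500: state=(0.028, 0.034, 0.937)
t=9.000: state=(0.027, 0.027, 0.946)
t=9.500: state=(0.027, 0.021, 0.952)
t=10.000: state=(0.026, 0.016, 0.957)
t=10.500: state=(0.026, 0.013, 0.961)
t=10.560: state=(0.026, 0.012, 0.962)
compare at T: S=0.026, I=0.012, R=0.962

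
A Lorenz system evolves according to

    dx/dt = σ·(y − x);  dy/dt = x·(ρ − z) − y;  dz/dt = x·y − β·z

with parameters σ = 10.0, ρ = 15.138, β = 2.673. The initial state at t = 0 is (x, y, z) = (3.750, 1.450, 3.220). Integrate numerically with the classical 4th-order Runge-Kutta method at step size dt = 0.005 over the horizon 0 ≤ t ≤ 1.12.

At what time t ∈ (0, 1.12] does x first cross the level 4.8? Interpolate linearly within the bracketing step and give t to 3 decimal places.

t=0.000: state=(3.750, 1.450, 3.220)
step 1 (dt=0.005): k1=(-23.000, 43.242, -3.170), k2=(-21.344, 42.478, -2.833), k3=(-21.404, 42.527, -2.835), k4=(-19.803, 41.806, -2.512); state += dt/6·(k1+2k2+2k3+k4)
t=0.005: state=(3.643, 1.663, 3.206)
t=0.010: state=(3.552, 1.868, 3.195)
t=0.015: state=(3.474, 2.068, 3.187)
continuing one RK4 step at a time; state shown every 10 steps (Δt=0.05):
t=0.050: state=(3.265, 3.364, 3.205)
t=0.100: state=(3.685, 5.171, 3.493)
t=0.150: state=(4.693, 7.204, 4.267)
next step: t=0.155: state=(4.821, 7.425, 4.383) — x has crossed 4.8
linear interpolation between t=0.150 (4.69279) and t=0.155 (4.82068) → t≈0.154

t = 0.154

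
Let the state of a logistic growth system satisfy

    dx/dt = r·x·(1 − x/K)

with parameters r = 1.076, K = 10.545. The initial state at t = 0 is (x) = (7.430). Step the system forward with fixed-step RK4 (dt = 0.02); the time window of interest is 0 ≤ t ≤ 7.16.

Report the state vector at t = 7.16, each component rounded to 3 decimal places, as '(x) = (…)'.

t=0.000: state=(7.430)
step 1 (dt=0.02): k1=(2.362), k2=(2.351), k3=(2.351), k4=(2.341); state += dt/6·(k1+2k2+2k3+k4)
t=0.020: state=(7.477)
t=0.040: state=(7.524)
t=0.060: state=(7.570)
continuing one RK4 step at a time; state shown every 25 steps (Δt=0.5):
t=0.500: state=(8.471)
t=1.000: state=(9.226)
t=1.500: state=(9.733)
t=2.000: state=(10.055)
t=2.500: state=(10.253)
t=3.000: state=(10.373)
t=3.500: state=(10.444)
t=4.000: state=(10.486)
t=4.500: state=(10.510)
t=5.000: state=(10.525)
t=5.500: state=(10.533)
t=6.000: state=(10.538)
t=6.500: state=(10.541)
t=7.000: state=(10.543)
t=7.160: state=(10.543)

(x) = (10.543)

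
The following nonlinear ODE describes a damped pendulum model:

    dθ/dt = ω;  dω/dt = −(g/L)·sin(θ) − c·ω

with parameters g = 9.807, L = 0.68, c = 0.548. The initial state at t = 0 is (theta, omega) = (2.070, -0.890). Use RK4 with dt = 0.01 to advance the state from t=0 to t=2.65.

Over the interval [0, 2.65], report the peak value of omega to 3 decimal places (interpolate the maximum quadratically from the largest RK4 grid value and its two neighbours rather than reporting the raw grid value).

max omega = 4.560

t=0.000: state=(2.070, -0.890)
step 1 (dt=0.01): k1=(-0.890, -12.174), k2=(-0.951, -12.172), k3=(-0.951, -12.174), k4=(-1.012, -12.173); state += dt/6·(k1+2k2+2k3+k4)
t=0.010: state=(2.060, -1.012)
t=0.020: state=(2.050, -1.133)
t=0.030: state=(2.038, -1.255)
continuing one RK4 step at a time; state shown every 10 steps (Δt=0.1):
t=0.100: state=(1.920, -2.115)
t=0.200: state=(1.646, -3.367)
t=0.300: state=(1.248, -4.572)
t=0.400: state=(0.741, -5.496)
t=0.500: state=(0.169, -5.812)
t=0.600: state=(-0.395, -5.337)
t=0.700: state=(-0.876, -4.214)
t=0.800: state=(-1.227, -2.768)
t=0.900: state=(-1.428, -1.256)
t=1.000: state=(-1.480, 0.207)
t=1.100: state=(-1.389, 1.587)
t=1.200: state=(-1.166, 2.847)
t=1.300: state=(-0.828, 3.874)
t=1.400: state=(-0.406, 4.476)
t=1.500: state=(0.048, 4.483)
t=1.600: state=(0.470, 3.877)
t=1.700: state=(0.808, 2.826)
t=1.800: state=(1.028, 1.553)
t=1.900: state=(1.117, 0.230)
t=2.000: state=(1.076, -1.037)
t=2.100: state=(0.914, -2.165)
t=2.200: state=(0.651, -3.042)
t=2.300: state=(0.319, -3.534)
t=2.400: state=(-0.039, -3.538)
t=2.500: state=(-0.373, -3.056)
t=2.600: state=(-0.638, -2.206)
t=2.650: state=(-0.736, -1.694)
largest grid value and its neighbours: omega(1.440)=4.55590, omega(1.450)=4.55984, omega(1.460)=4.55731
parabola through these three points peaks at t≈1.451 with omega≈4.55988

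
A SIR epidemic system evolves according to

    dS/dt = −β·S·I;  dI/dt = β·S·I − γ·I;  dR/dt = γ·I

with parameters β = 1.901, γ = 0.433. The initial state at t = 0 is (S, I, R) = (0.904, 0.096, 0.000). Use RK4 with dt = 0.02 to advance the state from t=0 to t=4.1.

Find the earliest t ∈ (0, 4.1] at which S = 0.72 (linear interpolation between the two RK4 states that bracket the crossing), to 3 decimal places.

t = 0.767

t=0.000: state=(0.904, 0.096, 0.000)
step 1 (dt=0.02): k1=(-0.165, 0.123, 0.042), k2=(-0.167, 0.125, 0.042), k3=(-0.167, 0.125, 0.042), k4=(-0.169, 0.126, 0.043); state += dt/6·(k1+2k2+2k3+k4)
t=0.020: state=(0.901, 0.098, 0.001)
t=0.040: state=(0.897, 0.101, 0.002)
t=0.060: state=(0.894, 0.104, 0.003)
continuing one RK4 step at a time; state shown every 10 steps (Δt=0.2):
t=0.200: state=(0.867, 0.123, 0.009)
t=0.400: state=(0.823, 0.156, 0.022)
t=0.600: state=(0.770, 0.194, 0.037)
t=0.760: state=(0.722, 0.227, 0.051)
next step: t=0.780: state=(0.716, 0.231, 0.053) — S has crossed 0.72
linear interpolation between t=0.760 (0.72213) and t=0.780 (0.71588) → t≈0.767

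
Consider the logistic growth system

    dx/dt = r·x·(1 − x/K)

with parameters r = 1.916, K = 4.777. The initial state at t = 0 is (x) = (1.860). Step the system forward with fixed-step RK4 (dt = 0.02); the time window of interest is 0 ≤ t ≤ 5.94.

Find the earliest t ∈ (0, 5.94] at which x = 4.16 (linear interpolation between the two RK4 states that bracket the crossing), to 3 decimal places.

t = 1.231

t=0.000: state=(1.860)
step 1 (dt=0.02): k1=(2.176), k2=(2.185), k3=(2.185), k4=(2.194); state += dt/6·(k1+2k2+2k3+k4)
t=0.020: state=(1.904)
t=0.040: state=(1.948)
t=0.060: state=(1.992)
continuing one RK4 step at a time; state shown every 10 steps (Δt=0.2):
t=0.200: state=(2.309)
t=0.400: state=(2.763)
t=0.600: state=(3.192)
t=0.800: state=(3.569)
t=1.000: state=(3.881)
t=1.200: state=(4.127)
t=1.220: state=(4.149)
next step: t=1.240: state=(4.169) — x has crossed 4.16
linear interpolation between t=1.220 (4.14870) and t=1.240 (4.16932) → t≈1.231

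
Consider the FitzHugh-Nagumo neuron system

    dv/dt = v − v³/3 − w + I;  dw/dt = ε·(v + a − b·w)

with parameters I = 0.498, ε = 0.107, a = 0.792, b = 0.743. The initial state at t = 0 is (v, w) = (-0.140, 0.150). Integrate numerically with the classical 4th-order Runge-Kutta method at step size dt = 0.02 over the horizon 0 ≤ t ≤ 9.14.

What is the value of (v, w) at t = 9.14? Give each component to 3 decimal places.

(v, w) = (0.888, 1.423)

t=0.000: state=(-0.140, 0.150)
step 1 (dt=0.02): k1=(0.209, 0.058), k2=(0.210, 0.058), k3=(0.210, 0.058), k4=(0.212, 0.058); state += dt/6·(k1+2k2+2k3+k4)
t=0.020: state=(-0.136, 0.151)
t=0.040: state=(-0.132, 0.152)
t=0.060: state=(-0.127, 0.154)
continuing one RK4 step at a time; state shown every 25 steps (Δt=0.5):
t=0.500: state=(-0.014, 0.181)
t=1.000: state=(0.171, 0.220)
t=1.500: state=(0.443, 0.268)
t=2.000: state=(0.809, 0.332)
t=2.500: state=(1.199, 0.414)
t=3.000: state=(1.477, 0.510)
t=3.500: state=(1.599, 0.613)
t=4.000: state=(1.621, 0.715)
t=4.500: state=(1.596, 0.814)
t=5.000: state=(1.551, 0.906)
t=5.500: state=(1.497, 0.992)
t=6.000: state=(1.437, 1.072)
t=6.500: state=(1.371, 1.145)
t=7.000: state=(1.301, 1.212)
t=7.500: state=(1.224, 1.273)
t=8.000: state=(1.138, 1.327)
t=8.500: state=(1.040, 1.374)
t=9.000: state=(0.925, 1.413)
t=9.140: state=(0.888, 1.423)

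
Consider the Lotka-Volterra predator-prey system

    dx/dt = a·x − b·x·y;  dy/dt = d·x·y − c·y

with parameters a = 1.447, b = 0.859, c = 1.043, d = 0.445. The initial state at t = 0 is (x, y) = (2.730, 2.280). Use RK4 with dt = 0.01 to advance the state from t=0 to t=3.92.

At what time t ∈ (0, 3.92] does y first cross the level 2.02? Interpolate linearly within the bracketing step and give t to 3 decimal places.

t = 1.069

t=0.000: state=(2.730, 2.280)
step 1 (dt=0.01): k1=(-1.396, 0.392), k2=(-1.397, 0.385), k3=(-1.397, 0.385), k4=(-1.398, 0.378); state += dt/6·(k1+2k2+2k3+k4)
t=0.010: state=(2.716, 2.284)
t=0.020: state=(2.702, 2.288)
t=0.030: state=(2.688, 2.291)
continuing one RK4 step at a time; state shown every 20 steps (Δt=0.2):
t=0.200: state=(2.452, 2.331)
t=0.400: state=(2.194, 2.326)
t=0.600: state=(1.973, 2.272)
t=0.800: state=(1.797, 2.180)
t=1.000: state=(1.666, 2.064)
t=1.060: state=(1.636, 2.026)
next step: t=1.070: state=(1.631, 2.019) — y has crossed 2.02
linear interpolation between t=1.060 (2.02575) and t=1.070 (2.01935) → t≈1.069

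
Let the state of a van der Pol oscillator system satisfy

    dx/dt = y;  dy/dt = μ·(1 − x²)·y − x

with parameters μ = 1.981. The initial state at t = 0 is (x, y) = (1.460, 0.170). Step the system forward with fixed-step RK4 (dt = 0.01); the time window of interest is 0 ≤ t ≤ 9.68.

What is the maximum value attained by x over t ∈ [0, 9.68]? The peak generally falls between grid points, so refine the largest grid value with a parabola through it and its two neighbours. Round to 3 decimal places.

max x = 2.020

t=0.000: state=(1.460, 0.170)
step 1 (dt=0.01): k1=(0.170, -1.841), k2=(0.161, -1.822), k3=(0.161, -1.822), k4=(0.152, -1.803); state += dt/6·(k1+2k2+2k3+k4)
t=0.010: state=(1.462, 0.152)
t=0.020: state=(1.463, 0.134)
t=0.030: state=(1.464, 0.116)
continuing one RK4 step at a time; state shown every 50 steps (Δt=0.5):
t=0.500: state=(1.380, -0.391)
t=1.000: state=(1.105, -0.719)
t=1.500: state=(0.606, -1.405)
t=2.000: state=(-0.557, -3.505)
t=2.500: state=(-1.938, -0.858)
t=3.000: state=(-1.963, 0.277)
t=3.500: state=(-1.795, 0.376)
t=4.000: state=(-1.588, 0.458)
t=4.500: state=(-1.327, 0.605)
t=5.000: state=(-0.952, 0.951)
t=5.500: state=(-0.250, 2.107)
t=6.000: state=(1.343, 3.416)
t=6.500: state=(2.020, -0.001)
t=7.000: state=(1.904, -0.332)
t=7.500: state=(1.719, -0.405)
t=8.000: state=(1.494, -0.504)
t=8.500: state=(1.199, -0.702)
t=9.000: state=(0.740, -1.236)
t=9.500: state=(-0.254, -3.087)
t=9.680: state=(-0.886, -3.789)
largest grid value and its neighbours: x(6.490)=2.01967, x(6.500)=2.01976, x(6.510)=2.01965
parabola through these three points peaks at t≈6.499 with x≈2.01976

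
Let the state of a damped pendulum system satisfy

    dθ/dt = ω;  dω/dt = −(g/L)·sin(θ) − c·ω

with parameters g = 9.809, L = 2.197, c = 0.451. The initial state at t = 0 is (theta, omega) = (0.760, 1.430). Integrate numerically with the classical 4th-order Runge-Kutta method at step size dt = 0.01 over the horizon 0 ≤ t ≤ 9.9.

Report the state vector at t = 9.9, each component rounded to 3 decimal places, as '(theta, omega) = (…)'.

t=0.000: state=(0.760, 1.430)
step 1 (dt=0.01): k1=(1.430, -3.721), k2=(1.411, -3.735), k3=(1.411, -3.735), k4=(1.393, -3.749); state += dt/6·(k1+2k2+2k3+k4)
t=0.010: state=(0.774, 1.393)
t=0.020: state=(0.788, 1.355)
t=0.030: state=(0.801, 1.317)
continuing one RK4 step at a time; state shown every 50 steps (Δt=0.5):
t=0.500: state=(0.989, -0.491)
t=1.000: state=(0.387, -1.701)
t=1.500: state=(-0.423, -1.255)
t=2.000: state=(-0.702, 0.169)
t=2.500: state=(-0.327, 1.172)
t=3.000: state=(0.260, 0.961)
t=3.500: state=(0.497, -0.056)
t=4.000: state=(0.248, -0.821)
t=4.500: state=(-0.172, -0.705)
t=5.000: state=(-0.352, 0.020)
t=5.500: state=(-0.181, 0.581)
t=6.000: state=(0.119, 0.508)
t=6.500: state=(0.251, -0.009)
t=7.000: state=(0.130, -0.414)
t=7.500: state=(-0.084, -0.363)
t=8.000: state=(-0.179, 0.007)
t=8.500: state=(-0.092, 0.296)
t=9.000: state=(0.061, 0.258)
t=9.500: state=(0.127, -0.006)
t=9.900: state=(0.085, -0.187)

(theta, omega) = (0.085, -0.187)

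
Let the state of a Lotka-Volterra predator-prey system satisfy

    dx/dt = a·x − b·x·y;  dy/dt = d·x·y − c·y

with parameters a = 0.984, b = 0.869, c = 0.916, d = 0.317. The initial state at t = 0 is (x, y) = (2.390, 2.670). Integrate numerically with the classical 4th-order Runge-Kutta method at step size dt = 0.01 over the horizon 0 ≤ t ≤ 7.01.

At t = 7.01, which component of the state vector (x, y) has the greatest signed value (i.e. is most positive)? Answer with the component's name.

t=0.000: state=(2.390, 2.670)
step 1 (dt=0.01): k1=(-3.194, -0.423), k2=(-3.168, -0.436), k3=(-3.168, -0.436), k4=(-3.142, -0.449); state += dt/6·(k1+2k2+2k3+k4)
t=0.010: state=(2.358, 2.666)
t=0.020: state=(2.327, 2.661)
t=0.030: state=(2.296, 2.656)
continuing one RK4 step at a time; state shown every 25 steps (Δt=0.25):
t=0.250: state=(1.740, 2.496)
t=0.500: state=(1.329, 2.239)
t=0.750: state=(1.077, 1.958)
t=1.000: state=(0.928, 1.685)
t=1.250: state=(0.846, 1.437)
t=1.500: state=(0.811, 1.220)
t=1.750: state=(0.812, 1.035)
t=2.000: state=(0.844, 0.879)
t=2.250: state=(0.905, 0.749)
t=2.500: state=(0.996, 0.642)
t=2.750: state=(1.119, 0.555)
t=3.000: state=(1.278, 0.485)
t=3.250: state=(1.480, 0.430)
t=3.500: state=(1.732, 0.389)
t=3.750: state=(2.043, 0.359)
t=4.000: state=(2.422, 0.341)
t=4.250: state=(2.880, 0.334)
t=4.500: state=(3.424, 0.341)
t=4.750: state=(4.057, 0.364)
t=5.000: state=(4.772, 0.411)
t=5.250: state=(5.537, 0.492)
t=5.500: state=(6.280, 0.625)
t=5.750: state=(6.863, 0.838)
t=6.000: state=(7.079, 1.162)
t=6.250: state=(6.717, 1.603)
t=6.500: state=(5.747, 2.096)
t=6.750: state=(4.448, 2.499)
t=7.000: state=(3.224, 2.690)
t=7.010: state=(3.180, 2.692)
compare at T: x=3.180, y=2.692

largest component: x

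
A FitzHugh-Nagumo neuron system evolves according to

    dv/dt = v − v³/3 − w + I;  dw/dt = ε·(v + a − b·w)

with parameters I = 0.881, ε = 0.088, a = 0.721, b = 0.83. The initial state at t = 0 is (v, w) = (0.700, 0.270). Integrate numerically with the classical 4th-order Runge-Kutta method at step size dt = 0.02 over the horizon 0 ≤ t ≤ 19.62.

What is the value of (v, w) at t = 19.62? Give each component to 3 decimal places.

t=0.000: state=(0.700, 0.270)
step 1 (dt=0.02): k1=(1.197, 0.105), k2=(1.202, 0.106), k3=(1.202, 0.106), k4=(1.206, 0.107); state += dt/6·(k1+2k2+2k3+k4)
t=0.020: state=(0.724, 0.272)
t=0.040: state=(0.748, 0.274)
t=0.060: state=(0.773, 0.276)
continuing one RK4 step at a time; state shown every 50 steps (Δt=1):
t=1.000: state=(1.713, 0.421)
t=2.000: state=(1.864, 0.608)
t=3.000: state=(1.810, 0.782)
t=4.000: state=(1.739, 0.939)
t=5.000: state=(1.666, 1.078)
t=6.000: state=(1.592, 1.202)
t=7.000: state=(1.517, 1.310)
t=8.000: state=(1.440, 1.405)
t=9.000: state=(1.359, 1.486)
t=10.000: state=(1.274, 1.554)
t=11.000: state=(1.182, 1.610)
t=12.000: state=(1.078, 1.654)
t=13.000: state=(0.954, 1.685)
t=14.000: state=(0.790, 1.701)
t=15.000: state=(0.538, 1.700)
t=16.000: state=(0.035, 1.668)
t=17.000: state=(-1.095, 1.571)
t=18.000: state=(-1.869, 1.387)
t=19.000: state=(-1.891, 1.189)
t=19.620: state=(-1.851, 1.075)

(v, w) = (-1.851, 1.075)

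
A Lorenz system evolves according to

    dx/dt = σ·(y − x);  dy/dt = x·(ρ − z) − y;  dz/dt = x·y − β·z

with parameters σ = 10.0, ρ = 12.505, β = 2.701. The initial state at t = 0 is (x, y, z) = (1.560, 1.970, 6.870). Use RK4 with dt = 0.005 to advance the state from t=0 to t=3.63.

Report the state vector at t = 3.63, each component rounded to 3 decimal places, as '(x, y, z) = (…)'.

(x, y, z) = (5.145, 4.694, 11.949)

t=0.000: state=(1.560, 1.970, 6.870)
step 1 (dt=0.005): k1=(4.100, 6.821, -15.483), k2=(4.168, 6.922, -15.331), k3=(4.169, 6.922, -15.331), k4=(4.238, 7.025, -15.180); state += dt/6·(k1+2k2+2k3+k4)
t=0.005: state=(1.581, 2.005, 6.793)
t=0.010: state=(1.602, 2.040, 6.718)
t=0.015: state=(1.625, 2.077, 6.645)
continuing one RK4 step at a time; state shown every 40 steps (Δt=0.2):
t=0.200: state=(3.123, 4.388, 5.136)
t=0.400: state=(6.798, 8.949, 8.464)
t=0.600: state=(8.178, 6.679, 15.971)
t=0.800: state=(4.042, 2.502, 13.016)
t=1.000: state=(2.854, 3.015, 8.826)
t=1.200: state=(4.226, 5.399, 7.397)
t=1.400: state=(7.008, 8.211, 10.720)
t=1.600: state=(6.969, 5.707, 14.624)
t=1.800: state=(4.333, 3.466, 12.090)
t=2.000: state=(3.899, 4.249, 9.287)
t=2.200: state=(5.381, 6.392, 9.263)
t=2.400: state=(6.942, 7.148, 12.413)
t=2.600: state=(5.877, 4.918, 13.327)
t=2.800: state=(4.487, 4.212, 11.124)
t=3.000: state=(4.786, 5.293, 9.772)
t=3.200: state=(6.059, 6.644, 10.873)
t=3.400: state=(6.379, 6.047, 12.765)
t=3.600: state=(5.292, 4.768, 12.187)
t=3.630: state=(5.145, 4.694, 11.949)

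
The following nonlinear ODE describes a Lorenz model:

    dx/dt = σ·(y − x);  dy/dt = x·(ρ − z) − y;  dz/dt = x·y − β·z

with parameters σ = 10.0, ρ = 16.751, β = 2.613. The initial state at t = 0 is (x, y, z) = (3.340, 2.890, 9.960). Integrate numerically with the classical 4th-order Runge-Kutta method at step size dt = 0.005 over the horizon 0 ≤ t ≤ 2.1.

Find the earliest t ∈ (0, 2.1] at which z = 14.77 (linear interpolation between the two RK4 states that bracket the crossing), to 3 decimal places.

t = 0.325

t=0.000: state=(3.340, 2.890, 9.960)
step 1 (dt=0.005): k1=(-4.500, 19.792, -16.373), k2=(-3.893, 19.802, -16.134), k3=(-3.908, 19.811, -16.131), k4=(-3.314, 19.828, -15.890); state += dt/6·(k1+2k2+2k3+k4)
t=0.005: state=(3.320, 2.989, 9.879)
t=0.010: state=(3.307, 3.088, 9.801)
t=0.015: state=(3.299, 3.188, 9.725)
continuing one RK4 step at a time; state shown every 20 steps (Δt=0.1):
t=0.100: state=(3.826, 5.061, 8.888)
t=0.200: state=(5.643, 7.988, 9.571)
t=0.300: state=(8.250, 10.830, 13.319)
t=0.325: state=(8.861, 11.136, 14.759)
next step: t=0.330: state=(8.972, 11.163, 15.061) — z has crossed 14.77
linear interpolation between t=0.325 (14.75854) and t=0.330 (15.06090) → t≈0.325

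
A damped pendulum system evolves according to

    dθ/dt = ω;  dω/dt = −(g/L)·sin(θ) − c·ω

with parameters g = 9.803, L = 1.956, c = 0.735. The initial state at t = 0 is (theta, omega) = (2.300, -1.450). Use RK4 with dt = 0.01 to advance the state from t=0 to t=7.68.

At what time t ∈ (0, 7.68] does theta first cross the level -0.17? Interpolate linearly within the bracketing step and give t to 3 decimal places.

t=0.000: state=(2.300, -1.450)
step 1 (dt=0.01): k1=(-1.450, -2.672), k2=(-1.463, -2.686), k3=(-1.463, -2.686), k4=(-1.477, -2.700); state += dt/6·(k1+2k2+2k3+k4)
t=0.010: state=(2.285, -1.477)
t=0.020: state=(2.270, -1.504)
t=0.030: state=(2.255, -1.531)
continuing one RK4 step at a time; state shown every 25 steps (Δt=0.25):
t=0.250: state=(1.847, -2.196)
t=0.500: state=(1.200, -2.951)
t=0.750: state=(0.409, -3.255)
t=0.930: state=(-0.156, -2.948)
next step: t=0.940: state=(-0.185, -2.917) — theta has crossed -0.17
linear interpolation between t=0.930 (-0.15599) and t=0.940 (-0.18531) → t≈0.935

t = 0.935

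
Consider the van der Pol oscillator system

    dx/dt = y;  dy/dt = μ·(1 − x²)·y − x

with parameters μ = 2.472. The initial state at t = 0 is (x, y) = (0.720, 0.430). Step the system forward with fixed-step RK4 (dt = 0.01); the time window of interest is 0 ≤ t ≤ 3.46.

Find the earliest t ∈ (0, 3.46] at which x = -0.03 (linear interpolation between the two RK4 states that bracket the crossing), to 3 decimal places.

t = 1.854

t=0.000: state=(0.720, 0.430)
step 1 (dt=0.01): k1=(0.430, -0.208), k2=(0.429, -0.215), k3=(0.429, -0.215), k4=(0.428, -0.221); state += dt/6·(k1+2k2+2k3+k4)
t=0.010: state=(0.724, 0.428)
t=0.020: state=(0.729, 0.426)
t=0.030: state=(0.733, 0.423)
continuing one RK4 step at a time; state shown every 20 steps (Δt=0.2):
t=0.200: state=(0.800, 0.361)
t=0.400: state=(0.861, 0.241)
t=0.600: state=(0.894, 0.084)
t=0.800: state=(0.893, -0.096)
t=1.000: state=(0.855, -0.294)
t=1.200: state=(0.774, -0.525)
t=1.400: state=(0.640, -0.832)
t=1.600: state=(0.430, -1.309)
t=1.800: state=(0.093, -2.132)
t=1.850: state=(-0.020, -2.413)
next step: t=1.860: state=(-0.045, -2.473) — x has crossed -0.03
linear interpolation between t=1.850 (-0.02020) and t=1.860 (-0.04463) → t≈1.854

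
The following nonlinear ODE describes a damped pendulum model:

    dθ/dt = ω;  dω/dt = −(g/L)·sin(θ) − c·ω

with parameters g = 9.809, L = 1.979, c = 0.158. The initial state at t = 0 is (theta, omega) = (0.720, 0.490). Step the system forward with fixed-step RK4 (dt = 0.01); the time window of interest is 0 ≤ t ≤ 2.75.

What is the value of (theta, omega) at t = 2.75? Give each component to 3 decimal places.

(theta, omega) = (0.472, 0.807)

t=0.000: state=(0.720, 0.490)
step 1 (dt=0.01): k1=(0.490, -3.346), k2=(0.473, -3.352), k3=(0.473, -3.352), k4=(0.456, -3.358); state += dt/6·(k1+2k2+2k3+k4)
t=0.010: state=(0.725, 0.456)
t=0.020: state=(0.729, 0.423)
t=0.030: state=(0.733, 0.389)
continuing one RK4 step at a time; state shown every 10 steps (Δt=0.1):
t=0.100: state=(0.752, 0.151)
t=0.200: state=(0.750, -0.188)
t=0.300: state=(0.715, -0.515)
t=0.400: state=(0.648, -0.817)
t=0.500: state=(0.553, -1.083)
t=0.600: state=(0.433, -1.299)
t=0.700: state=(0.295, -1.454)
t=0.800: state=(0.145, -1.539)
t=0.900: state=(-0.010, -1.548)
t=1.000: state=(-0.162, -1.481)
t=1.100: state=(-0.304, -1.343)
t=1.200: state=(-0.429, -1.145)
t=1.300: state=(-0.532, -0.899)
t=1.400: state=(-0.608, -0.619)
t=1.500: state=(-0.655, -0.318)
t=1.600: state=(-0.671, -0.009)
t=1.700: state=(-0.657, 0.295)
t=1.800: state=(-0.613, 0.583)
t=1.900: state=(-0.541, 0.843)
t=2.000: state=(-0.445, 1.063)
t=2.100: state=(-0.330, 1.233)
t=2.200: state=(-0.201, 1.343)
t=2.300: state=(-0.064, 1.387)
t=2.400: state=(0.074, 1.362)
t=2.500: state=(0.206, 1.272)
t=2.600: state=(0.326, 1.122)
t=2.700: state=(0.429, 0.922)
t=2.750: state=(0.472, 0.807)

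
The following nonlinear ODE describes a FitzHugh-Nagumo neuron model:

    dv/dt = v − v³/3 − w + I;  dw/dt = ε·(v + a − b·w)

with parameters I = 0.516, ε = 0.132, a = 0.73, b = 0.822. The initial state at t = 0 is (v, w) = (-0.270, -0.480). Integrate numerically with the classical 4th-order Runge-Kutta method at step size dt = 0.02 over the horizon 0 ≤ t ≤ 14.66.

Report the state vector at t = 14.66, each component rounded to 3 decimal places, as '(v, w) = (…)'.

(v, w) = (-1.845, 0.675)

t=0.000: state=(-0.270, -0.480)
step 1 (dt=0.02): k1=(0.733, 0.113), k2=(0.738, 0.114), k3=(0.738, 0.114), k4=(0.744, 0.115); state += dt/6·(k1+2k2+2k3+k4)
t=0.020: state=(-0.255, -0.478)
t=0.040: state=(-0.240, -0.475)
t=0.060: state=(-0.225, -0.473)
continuing one RK4 step at a time; state shown every 25 steps (Δt=0.5):
t=0.500: state=(0.183, -0.411)
t=1.000: state=(0.842, -0.311)
t=1.500: state=(1.512, -0.170)
t=2.000: state=(1.834, -0.005)
t=2.500: state=(1.891, 0.163)
t=3.000: state=(1.861, 0.322)
t=3.500: state=(1.808, 0.469)
t=4.000: state=(1.748, 0.606)
t=4.500: state=(1.686, 0.731)
t=5.000: state=(1.622, 0.846)
t=5.500: state=(1.556, 0.950)
t=6.000: state=(1.488, 1.044)
t=6.500: state=(1.417, 1.129)
t=7.000: state=(1.343, 1.205)
t=7.500: state=(1.263, 1.272)
t=8.000: state=(1.177, 1.330)
t=8.500: state=(1.081, 1.380)
t=9.000: state=(0.971, 1.420)
t=9.500: state=(0.840, 1.450)
t=10.000: state=(0.674, 1.469)
t=10.500: state=(0.448, 1.475)
t=11.000: state=(0.111, 1.462)
t=11.500: state=(-0.419, 1.423)
t=12.000: state=(-1.148, 1.345)
t=12.500: state=(-1.721, 1.226)
t=13.000: state=(-1.917, 1.090)
t=13.500: state=(-1.933, 0.955)
t=14.000: state=(-1.902, 0.828)
t=14.500: state=(-1.859, 0.711)
t=14.660: state=(-1.845, 0.675)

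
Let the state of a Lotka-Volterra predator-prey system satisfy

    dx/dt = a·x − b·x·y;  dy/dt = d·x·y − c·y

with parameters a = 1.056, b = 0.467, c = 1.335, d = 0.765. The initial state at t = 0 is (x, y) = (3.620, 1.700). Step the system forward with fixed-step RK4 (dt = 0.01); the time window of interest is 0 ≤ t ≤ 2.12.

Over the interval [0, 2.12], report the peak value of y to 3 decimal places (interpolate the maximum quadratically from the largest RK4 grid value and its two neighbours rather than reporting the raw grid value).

t=0.000: state=(3.620, 1.700)
step 1 (dt=0.01): k1=(0.949, 2.438), k2=(0.929, 2.462), k3=(0.929, 2.462), k4=(0.910, 2.486); state += dt/6·(k1+2k2+2k3+k4)
t=0.010: state=(3.629, 1.725)
t=0.020: state=(3.638, 1.750)
t=0.030: state=(3.647, 1.775)
continuing one RK4 step at a time; state shown every 10 steps (Δt=0.1):
t=0.100: state=(3.694, 1.968)
t=0.200: state=(3.717, 2.288)
t=0.300: state=(3.682, 2.658)
t=0.400: state=(3.580, 3.071)
t=0.500: state=(3.412, 3.513)
t=0.600: state=(3.185, 3.957)
t=0.700: state=(2.913, 4.374)
t=0.800: state=(2.617, 4.729)
t=0.900: state=(2.317, 4.997)
t=1.000: state=(2.030, 5.163)
t=1.100: state=(1.770, 5.223)
t=1.200: state=(1.542, 5.187)
t=1.300: state=(1.348, 5.068)
t=1.400: state=(1.187, 4.885)
t=1.500: state=(1.056, 4.657)
t=1.600: state=(0.950, 4.399)
t=1.700: state=(0.865, 4.126)
t=1.800: state=(0.798, 3.847)
t=1.900: state=(0.746, 3.571)
t=2.000: state=(0.706, 3.302)
t=2.100: state=(0.677, 3.047)
t=2.120: state=(0.672, 2.997)
largest grid value and its neighbours: y(1.100)=5.22348, y(1.110)=5.22398, y(1.120)=5.22351
parabola through these three points peaks at t≈1.110 with y≈5.22398

max y = 5.224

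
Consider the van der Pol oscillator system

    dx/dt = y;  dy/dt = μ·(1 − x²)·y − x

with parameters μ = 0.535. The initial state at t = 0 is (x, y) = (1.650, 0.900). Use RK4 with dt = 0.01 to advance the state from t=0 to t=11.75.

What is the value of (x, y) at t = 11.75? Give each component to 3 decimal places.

(x, y) = (0.006, 2.053)

t=0.000: state=(1.650, 0.900)
step 1 (dt=0.01): k1=(0.900, -2.479), k2=(0.888, -2.480), k3=(0.888, -2.479), k4=(0.875, -2.479); state += dt/6·(k1+2k2+2k3+k4)
t=0.010: state=(1.659, 0.875)
t=0.020: state=(1.668, 0.850)
t=0.030: state=(1.676, 0.826)
continuing one RK4 step at a time; state shown every 50 steps (Δt=0.5):
t=0.500: state=(1.814, -0.164)
t=1.000: state=(1.566, -0.775)
t=1.500: state=(1.063, -1.240)
t=2.000: state=(0.310, -1.789)
t=2.500: state=(-0.707, -2.174)
t=3.000: state=(-1.646, -1.339)
t=3.500: state=(-1.965, -0.021)
t=4.000: state=(-1.779, 0.680)
t=4.500: state=(-1.327, 1.120)
t=5.000: state=(-0.648, 1.619)
t=5.500: state=(0.308, 2.174)
t=6.000: state=(1.381, 1.855)
t=6.500: state=(1.957, 0.430)
t=7.000: state=(1.913, -0.490)
t=7.500: state=(1.541, -0.967)
t=8.000: state=(0.949, -1.415)
t=8.500: state=(0.101, -1.992)
t=9.000: state=(-0.987, -2.185)
t=9.500: state=(-1.827, -0.989)
t=10.000: state=(-1.988, 0.218)
t=10.500: state=(-1.717, 0.803)
t=11.000: state=(-1.210, 1.228)
t=11.500: state=(-0.471, 1.757)
t=11.750: state=(0.006, 2.053)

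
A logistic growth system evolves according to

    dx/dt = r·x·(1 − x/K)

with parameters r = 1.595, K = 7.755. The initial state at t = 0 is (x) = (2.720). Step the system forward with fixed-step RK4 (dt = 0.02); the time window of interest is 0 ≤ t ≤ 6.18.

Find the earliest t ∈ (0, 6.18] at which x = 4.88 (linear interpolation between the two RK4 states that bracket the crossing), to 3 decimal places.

t = 0.718

t=0.000: state=(2.720)
step 1 (dt=0.02): k1=(2.817), k2=(2.830), k3=(2.830), k4=(2.843); state += dt/6·(k1+2k2+2k3+k4)
t=0.020: state=(2.777)
t=0.040: state=(2.834)
t=0.060: state=(2.891)
continuing one RK4 step at a time; state shown every 10 steps (Δt=0.2):
t=0.200: state=(3.306)
t=0.400: state=(3.921)
t=0.600: state=(4.533)
t=0.700: state=(4.828)
next step: t=0.720: state=(4.886) — x has crossed 4.88
linear interpolation between t=0.700 (4.82848) and t=0.720 (4.88638) → t≈0.718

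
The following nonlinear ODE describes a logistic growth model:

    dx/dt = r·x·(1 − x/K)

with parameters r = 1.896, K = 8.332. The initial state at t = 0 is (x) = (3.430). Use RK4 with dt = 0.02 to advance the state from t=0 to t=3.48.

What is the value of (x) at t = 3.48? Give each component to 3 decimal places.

(x) = (8.316)

t=0.000: state=(3.430)
step 1 (dt=0.02): k1=(3.826), k2=(3.839), k3=(3.839), k4=(3.850); state += dt/6·(k1+2k2+2k3+k4)
t=0.020: state=(3.507)
t=0.040: state=(3.584)
t=0.060: state=(3.662)
continuing one RK4 step at a time; state shown every 10 steps (Δt=0.2):
t=0.200: state=(4.212)
t=0.400: state=(4.991)
t=0.600: state=(5.714)
t=0.800: state=(6.343)
t=1.000: state=(6.860)
t=1.200: state=(7.265)
t=1.400: state=(7.571)
t=1.600: state=(7.796)
t=1.800: state=(7.957)
t=2.000: state=(8.072)
t=2.200: state=(8.152)
t=2.400: state=(8.208)
t=2.600: state=(8.247)
t=2.800: state=(8.273)
t=3.000: state=(8.292)
t=3.200: state=(8.304)
t=3.400: state=(8.313)
t=3.480: state=(8.316)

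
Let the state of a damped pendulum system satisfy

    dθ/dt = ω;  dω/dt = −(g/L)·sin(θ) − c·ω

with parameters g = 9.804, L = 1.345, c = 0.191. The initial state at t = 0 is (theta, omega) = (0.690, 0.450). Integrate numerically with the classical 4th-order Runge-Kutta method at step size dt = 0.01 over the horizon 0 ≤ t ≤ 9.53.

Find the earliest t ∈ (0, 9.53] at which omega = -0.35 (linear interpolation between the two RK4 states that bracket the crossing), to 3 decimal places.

t=0.000: state=(0.690, 0.450)
step 1 (dt=0.01): k1=(0.450, -4.726), k2=(0.426, -4.734), k3=(0.426, -4.733), k4=(0.403, -4.741); state += dt/6·(k1+2k2+2k3+k4)
t=0.010: state=(0.694, 0.403)
t=0.020: state=(0.698, 0.355)
t=0.030: state=(0.701, 0.308)
t=0.160: state=(0.701, -0.309)
next step: t=0.170: state=(0.698, -0.355) — omega has crossed -0.35
linear interpolation between t=0.160 (-0.30853) and t=0.170 (-0.35483) → t≈0.169

t = 0.169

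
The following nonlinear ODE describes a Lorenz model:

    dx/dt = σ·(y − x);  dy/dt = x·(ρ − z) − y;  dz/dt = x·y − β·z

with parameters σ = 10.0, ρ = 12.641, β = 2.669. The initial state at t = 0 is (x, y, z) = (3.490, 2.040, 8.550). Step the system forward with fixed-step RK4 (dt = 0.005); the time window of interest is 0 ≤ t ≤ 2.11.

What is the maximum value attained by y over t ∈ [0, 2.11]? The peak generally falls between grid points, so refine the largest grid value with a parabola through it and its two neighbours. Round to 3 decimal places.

t=0.000: state=(3.490, 2.040, 8.550)
step 1 (dt=0.005): k1=(-14.500, 12.238, -15.700), k2=(-13.832, 12.194, -15.564), k3=(-13.849, 12.200, -15.562), k4=(-13.198, 12.159, -15.425); state += dt/6·(k1+2k2+2k3+k4)
t=0.005: state=(3.421, 2.101, 8.472)
t=0.010: state=(3.358, 2.162, 8.396)
t=0.015: state=(3.301, 2.222, 8.321)
continuing one RK4 step at a time; state shown every 20 steps (Δt=0.1):
t=0.100: state=(3.018, 3.260, 7.272)
t=0.200: state=(3.696, 4.746, 6.737)
t=0.300: state=(5.042, 6.642, 7.359)
t=0.400: state=(6.735, 8.380, 9.615)
t=0.500: state=(7.937, 8.482, 13.012)
t=0.600: state=(7.593, 6.411, 15.188)
t=0.700: state=(5.970, 4.168, 14.734)
t=0.800: state=(4.397, 3.164, 12.878)
t=0.900: state=(3.572, 3.140, 10.920)
t=1.000: state=(3.474, 3.681, 9.391)
t=1.100: state=(3.938, 4.643, 8.534)
t=1.200: state=(4.847, 5.934, 8.580)
t=1.300: state=(6.019, 7.201, 9.751)
t=1.400: state=(7.003, 7.671, 11.827)
t=1.500: state=(7.168, 6.799, 13.666)
t=1.600: state=(6.371, 5.269, 14.061)
t=1.700: state=(5.239, 4.195, 13.130)
t=1.800: state=(4.430, 3.887, 11.722)
t=1.900: state=(4.162, 4.157, 10.462)
t=2.000: state=(4.386, 4.822, 9.679)
t=2.100: state=(4.988, 5.729, 9.584)
t=2.110: state=(5.064, 5.824, 9.618)
largest grid value and its neighbours: y(0.450)=8.73179, y(0.455)=8.73567, y(0.460)=8.73327
parabola through these three points peaks at t≈0.456 with y≈8.73572

max y = 8.736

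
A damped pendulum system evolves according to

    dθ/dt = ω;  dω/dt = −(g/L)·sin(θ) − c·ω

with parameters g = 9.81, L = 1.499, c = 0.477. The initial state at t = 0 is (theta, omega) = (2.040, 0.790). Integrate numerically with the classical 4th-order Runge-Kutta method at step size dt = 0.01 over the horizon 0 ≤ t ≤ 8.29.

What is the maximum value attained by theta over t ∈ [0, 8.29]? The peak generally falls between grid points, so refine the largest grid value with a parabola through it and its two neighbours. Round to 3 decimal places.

max theta = 2.092

t=0.000: state=(2.040, 0.790)
step 1 (dt=0.01): k1=(0.790, -6.214), k2=(0.759, -6.187), k3=(0.759, -6.188), k4=(0.728, -6.162); state += dt/6·(k1+2k2+2k3+k4)
t=0.010: state=(2.048, 0.728)
t=0.020: state=(2.055, 0.667)
t=0.030: state=(2.061, 0.606)
continuing one RK4 step at a time; state shown every 50 steps (Δt=0.5):
t=0.500: state=(1.721, -2.021)
t=1.000: state=(0.144, -3.756)
t=1.500: state=(-1.233, -1.261)
t=2.000: state=(-1.065, 1.781)
t=2.500: state=(0.185, 2.583)
t=3.000: state=(0.951, 0.239)
t=3.500: state=(0.476, -1.864)
t=4.000: state=(-0.458, -1.379)
t=4.500: state=(-0.641, 0.647)
t=5.000: state=(-0.015, 1.494)
t=5.500: state=(0.495, 0.323)
t=6.000: state=(0.288, -0.992)
t=6.500: state=(-0.232, -0.808)
t=7.000: state=(-0.352, 0.344)
t=7.500: state=(-0.007, 0.826)
t=8.000: state=(0.273, 0.168)
t=8.290: state=(0.247, -0.329)
largest grid value and its neighbours: theta(0.120)=2.09143, theta(0.130)=2.09191, theta(0.140)=2.09183
parabola through these three points peaks at t≈0.134 with theta≈2.09195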